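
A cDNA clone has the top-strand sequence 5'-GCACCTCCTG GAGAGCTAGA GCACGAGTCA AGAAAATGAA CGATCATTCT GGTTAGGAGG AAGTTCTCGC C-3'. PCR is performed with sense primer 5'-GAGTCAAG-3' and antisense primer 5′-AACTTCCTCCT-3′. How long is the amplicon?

Forward primer GAGTCAAG is found on the top strand at positions 25–32.
Taking the reverse complement of AACTTCCTCCT gives AGGAGGAAGTT, found at positions 55–65 on the template; the primer anneals here to the top strand with its 3' end pointing upstream.
The product runs from position 25 to position 65, so its length is 65 − 25 + 1 = 41 bp.

41 bp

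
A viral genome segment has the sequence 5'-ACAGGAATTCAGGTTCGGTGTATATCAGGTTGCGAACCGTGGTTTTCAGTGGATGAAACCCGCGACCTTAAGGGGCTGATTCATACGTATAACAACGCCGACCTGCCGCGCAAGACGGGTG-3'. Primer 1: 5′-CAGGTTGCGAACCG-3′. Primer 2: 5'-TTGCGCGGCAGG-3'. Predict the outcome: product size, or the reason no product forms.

Primer 1 (CAGGTTGCGAACCG) matches the top strand at positions 26–39; it acts as a forward primer.
Primer 2's reverse complement is CCTGCCGCGCAA, matching the top strand at positions 102–113; it acts as a reverse primer.
The 3' ends face each other across positions 26–113, giving an 88 bp product.

Yes — an 88 bp product.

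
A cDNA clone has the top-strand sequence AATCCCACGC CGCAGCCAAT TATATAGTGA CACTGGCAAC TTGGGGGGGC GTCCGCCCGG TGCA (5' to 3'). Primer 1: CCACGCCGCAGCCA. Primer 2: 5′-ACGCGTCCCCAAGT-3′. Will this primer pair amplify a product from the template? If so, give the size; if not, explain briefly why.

Primer 2 (ACGCGTCCCCAAGT) does not match the top strand, and its reverse complement ACTTGGGGACGCGT does not match either.
With no annealing site for primer 2, no amplification occurs.

No product — primer 2 has no binding site in the template.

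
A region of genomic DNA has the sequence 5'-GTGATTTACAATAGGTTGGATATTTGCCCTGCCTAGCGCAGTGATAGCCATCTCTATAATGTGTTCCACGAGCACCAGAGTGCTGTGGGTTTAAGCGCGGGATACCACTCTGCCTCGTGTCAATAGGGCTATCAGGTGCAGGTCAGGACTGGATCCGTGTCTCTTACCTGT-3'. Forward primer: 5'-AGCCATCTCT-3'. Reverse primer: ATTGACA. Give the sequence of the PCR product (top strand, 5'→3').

5'-AGCCATCTCTATAATGTGTTCCACGAGCACCAGAGTGCTGTGGGTTTAAGCGCGGGATACCACTCTGCCTCGTGTCAAT-3'

Scanning the template, AGCCATCTCT occurs at positions 46–55; this primer anneals to the bottom strand there with its 3' end pointing downstream.
Reverse complement of the reverse primer: TGTCAAT. This occurs on the top strand at positions 118–124.
The product is the template from position 46 through 124 (79 bp).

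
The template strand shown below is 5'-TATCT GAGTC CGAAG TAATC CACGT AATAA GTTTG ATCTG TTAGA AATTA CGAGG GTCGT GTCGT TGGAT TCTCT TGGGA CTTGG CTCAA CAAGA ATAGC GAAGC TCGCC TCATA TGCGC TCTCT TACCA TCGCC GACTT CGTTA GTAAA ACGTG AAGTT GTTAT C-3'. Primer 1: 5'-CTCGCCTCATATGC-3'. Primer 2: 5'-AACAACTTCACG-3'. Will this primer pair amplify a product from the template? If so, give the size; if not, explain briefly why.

Primer 1 (CTCGCCTCATATGC) matches the top strand at positions 105–118; it acts as a forward primer.
Primer 2's reverse complement is CGTGAAGTTGTT, matching the top strand at positions 152–163; it acts as a reverse primer.
The 3' ends face each other across positions 105–163, giving a 59 bp product.

Yes — a 59 bp product.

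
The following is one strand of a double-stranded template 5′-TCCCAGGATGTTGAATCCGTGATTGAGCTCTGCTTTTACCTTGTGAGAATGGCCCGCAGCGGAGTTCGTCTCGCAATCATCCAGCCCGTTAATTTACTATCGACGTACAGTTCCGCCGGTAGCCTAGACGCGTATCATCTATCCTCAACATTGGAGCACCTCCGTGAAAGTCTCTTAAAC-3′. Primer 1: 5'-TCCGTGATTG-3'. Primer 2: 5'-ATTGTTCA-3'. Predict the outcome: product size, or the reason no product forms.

Primer 2 (ATTGTTCA) does not match the top strand, and its reverse complement TGAACAAT does not match either.
With no annealing site for primer 2, no amplification occurs.

No product — primer 2 has no binding site in the template.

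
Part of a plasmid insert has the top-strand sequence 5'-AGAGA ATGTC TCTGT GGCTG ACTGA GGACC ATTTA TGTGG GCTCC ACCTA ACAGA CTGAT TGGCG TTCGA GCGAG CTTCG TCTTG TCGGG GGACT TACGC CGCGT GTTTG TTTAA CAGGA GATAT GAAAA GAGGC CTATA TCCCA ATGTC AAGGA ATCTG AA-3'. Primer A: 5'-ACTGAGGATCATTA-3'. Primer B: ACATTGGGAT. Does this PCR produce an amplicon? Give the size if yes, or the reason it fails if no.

Primer A (ACTGAGGATCATTA) does not match the top strand, and its reverse complement TAATGATCCTCAGT does not match either.
With no annealing site for primer A, no amplification occurs.

No product — primer A has no binding site in the template.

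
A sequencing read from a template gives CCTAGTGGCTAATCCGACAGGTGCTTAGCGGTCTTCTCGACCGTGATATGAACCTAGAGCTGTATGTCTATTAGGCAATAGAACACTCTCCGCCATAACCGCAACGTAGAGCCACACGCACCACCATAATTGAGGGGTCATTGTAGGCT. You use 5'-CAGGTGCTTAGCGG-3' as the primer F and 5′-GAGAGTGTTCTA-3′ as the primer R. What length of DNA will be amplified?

73 bp

Forward primer CAGGTGCTTAGCGG is found on the top strand at positions 18–31.
Taking the reverse complement of GAGAGTGTTCTA gives TAGAACACTCTC, found at positions 79–90 on the template; the primer anneals here to the top strand with its 3' end pointing upstream.
Amplicon spans positions 18–90: 73 bp.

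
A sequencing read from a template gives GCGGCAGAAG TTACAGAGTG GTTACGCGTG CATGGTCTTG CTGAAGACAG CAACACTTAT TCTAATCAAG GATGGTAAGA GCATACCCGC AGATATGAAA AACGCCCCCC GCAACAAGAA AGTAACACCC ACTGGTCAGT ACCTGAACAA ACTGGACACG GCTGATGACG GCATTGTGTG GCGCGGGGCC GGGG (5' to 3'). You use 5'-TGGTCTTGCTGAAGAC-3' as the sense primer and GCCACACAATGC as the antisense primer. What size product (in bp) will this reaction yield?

Scanning the template, TGGTCTTGCTGAAGAC occurs at positions 33–48; this primer anneals to the bottom strand there with its 3' end pointing downstream.
Taking the reverse complement of GCCACACAATGC gives GCATTGTGTGGC, found at positions 171–182 on the template; the primer anneals here to the top strand with its 3' end pointing upstream.
The product runs from position 33 to position 182, so its length is 182 − 33 + 1 = 150 bp.

150 bp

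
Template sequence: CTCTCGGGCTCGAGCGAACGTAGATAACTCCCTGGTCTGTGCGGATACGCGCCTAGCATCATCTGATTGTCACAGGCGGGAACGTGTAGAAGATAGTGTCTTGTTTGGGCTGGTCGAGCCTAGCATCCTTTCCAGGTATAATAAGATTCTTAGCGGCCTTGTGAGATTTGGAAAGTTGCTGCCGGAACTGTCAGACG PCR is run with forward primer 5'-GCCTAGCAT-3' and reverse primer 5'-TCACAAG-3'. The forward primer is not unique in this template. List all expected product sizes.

The forward primer GCCTAGCAT matches the top strand at positions 51–59, 118–126.
The reverse primer's reverse complement is CTTGTGA, matching at positions 158–164.
Each forward site pairs with the reverse site to give a product ending at position 164: sizes 114, 47 bp.

114 bp, 47 bp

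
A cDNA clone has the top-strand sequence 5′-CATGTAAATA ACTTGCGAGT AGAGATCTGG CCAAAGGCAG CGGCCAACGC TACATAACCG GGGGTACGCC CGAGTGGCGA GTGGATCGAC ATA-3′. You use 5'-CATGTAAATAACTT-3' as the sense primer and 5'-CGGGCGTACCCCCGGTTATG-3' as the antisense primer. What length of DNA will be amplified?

72 bp

Forward primer CATGTAAATAACTT is found on the top strand at positions 1–14.
The reverse primer's reverse complement is CATAACCGGGGGTACGCCCG, which matches the template at positions 53–72.
Amplicon spans positions 1–72: 72 bp.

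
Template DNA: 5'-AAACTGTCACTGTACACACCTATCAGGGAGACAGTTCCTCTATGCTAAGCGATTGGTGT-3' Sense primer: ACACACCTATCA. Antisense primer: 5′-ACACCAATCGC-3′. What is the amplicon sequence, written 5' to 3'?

5'-ACACACCTATCAGGGAGACAGTTCCTCTATGCTAAGCGATTGGTGT-3'

Scanning the template, ACACACCTATCA occurs at positions 14–25; this primer anneals to the bottom strand there with its 3' end pointing downstream.
The reverse primer's reverse complement is GCGATTGGTGT, which matches the template at positions 49–59.
The product is the template from position 14 through 59 (46 bp).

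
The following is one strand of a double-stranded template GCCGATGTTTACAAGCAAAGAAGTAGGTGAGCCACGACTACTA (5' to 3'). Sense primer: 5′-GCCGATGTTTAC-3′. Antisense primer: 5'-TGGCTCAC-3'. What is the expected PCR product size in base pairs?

34 bp

The forward primer matches the template at positions 1–12.
Taking the reverse complement of TGGCTCAC gives GTGAGCCA, found at positions 27–34 on the template; the primer anneals here to the top strand with its 3' end pointing upstream.
Product length = (reverse-primer end) − (forward-primer start) + 1 = 34 − 1 + 1 = 34 bp.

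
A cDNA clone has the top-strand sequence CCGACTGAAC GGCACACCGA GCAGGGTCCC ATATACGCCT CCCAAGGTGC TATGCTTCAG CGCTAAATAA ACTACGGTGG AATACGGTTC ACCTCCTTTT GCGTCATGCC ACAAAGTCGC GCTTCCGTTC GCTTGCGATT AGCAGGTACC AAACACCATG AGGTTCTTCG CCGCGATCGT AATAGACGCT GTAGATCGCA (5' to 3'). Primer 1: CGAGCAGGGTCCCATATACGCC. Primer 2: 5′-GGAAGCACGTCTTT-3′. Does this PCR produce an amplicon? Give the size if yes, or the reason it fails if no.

Primer 2 (GGAAGCACGTCTTT) does not match the top strand, and its reverse complement AAAGACGTGCTTCC does not match either.
With no annealing site for primer 2, no amplification occurs.

No product — primer 2 has no binding site in the template.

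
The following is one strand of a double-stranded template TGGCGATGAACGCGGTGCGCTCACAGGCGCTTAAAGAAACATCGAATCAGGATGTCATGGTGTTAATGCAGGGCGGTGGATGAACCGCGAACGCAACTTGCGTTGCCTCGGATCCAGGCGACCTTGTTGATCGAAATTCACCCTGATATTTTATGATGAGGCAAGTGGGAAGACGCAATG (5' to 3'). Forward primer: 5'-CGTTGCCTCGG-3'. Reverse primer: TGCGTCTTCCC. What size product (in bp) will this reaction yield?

77 bp

Forward primer CGTTGCCTCGG is found on the top strand at positions 101–111.
Reverse complement of the reverse primer: GGGAAGACGCA. This occurs on the top strand at positions 167–177.
Product length = (reverse-primer end) − (forward-primer start) + 1 = 177 − 101 + 1 = 77 bp.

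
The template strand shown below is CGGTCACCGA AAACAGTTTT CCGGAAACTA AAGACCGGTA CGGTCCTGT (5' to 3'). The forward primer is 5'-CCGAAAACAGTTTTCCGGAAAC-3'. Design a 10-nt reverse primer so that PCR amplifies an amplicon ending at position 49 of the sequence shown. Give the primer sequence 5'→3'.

5'-ACAGGACCGT-3'

The forward primer binds at positions 7–28; the product's 3' end on the top strand is position 49.
The reverse primer anneals to the top strand over positions 40–49, i.e. to ACGGTCCTGT.
Its sequence written 5'→3' is the reverse complement: ACAGGACCGT.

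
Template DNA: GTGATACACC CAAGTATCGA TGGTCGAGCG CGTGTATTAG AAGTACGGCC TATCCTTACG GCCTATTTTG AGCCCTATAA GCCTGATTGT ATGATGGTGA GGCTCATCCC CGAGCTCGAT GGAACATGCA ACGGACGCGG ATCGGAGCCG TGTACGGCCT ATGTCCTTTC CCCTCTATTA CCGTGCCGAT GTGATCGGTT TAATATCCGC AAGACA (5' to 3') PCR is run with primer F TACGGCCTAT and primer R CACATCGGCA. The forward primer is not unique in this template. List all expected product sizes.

The forward primer TACGGCCTAT matches the top strand at positions 44–53, 57–66, 153–162.
The reverse primer's reverse complement is TGCCGATGTG, matching at positions 184–193.
Each forward site pairs with the reverse site to give a product ending at position 193: sizes 150, 137, 41 bp.

150 bp, 137 bp, 41 bp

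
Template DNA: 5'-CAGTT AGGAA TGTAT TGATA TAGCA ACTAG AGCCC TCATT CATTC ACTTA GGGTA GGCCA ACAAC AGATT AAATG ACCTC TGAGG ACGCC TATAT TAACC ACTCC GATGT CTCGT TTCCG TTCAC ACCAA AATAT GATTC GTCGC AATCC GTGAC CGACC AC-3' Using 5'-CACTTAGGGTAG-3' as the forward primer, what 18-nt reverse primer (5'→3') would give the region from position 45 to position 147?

The product's 3' end on the top strand is position 147.
The reverse primer anneals to the top strand over positions 130–147, i.e. to AAATATGATTCGTCGCAA.
Its sequence written 5'→3' is the reverse complement: TTGCGACGAATCATATTT.

5'-TTGCGACGAATCATATTT-3'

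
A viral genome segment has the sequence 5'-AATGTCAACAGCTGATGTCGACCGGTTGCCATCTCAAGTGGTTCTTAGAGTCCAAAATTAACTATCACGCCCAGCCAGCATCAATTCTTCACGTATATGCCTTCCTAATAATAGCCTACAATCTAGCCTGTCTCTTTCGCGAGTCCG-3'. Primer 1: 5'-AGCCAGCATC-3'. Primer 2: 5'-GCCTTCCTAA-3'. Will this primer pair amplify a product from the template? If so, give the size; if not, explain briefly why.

No product — both primers anneal to the same strand and extend in the same direction.

Primer 1 (AGCCAGCATC) matches the top strand at positions 73–82 (3' end points downstream).
Primer 2 (GCCTTCCTAA) also matches the top strand directly, at positions 99–108 — its reverse complement TTAGGAAGGC is not present.
Both primers anneal to the bottom strand with 3' ends pointing the same way, so neither can prime synthesis back toward the other.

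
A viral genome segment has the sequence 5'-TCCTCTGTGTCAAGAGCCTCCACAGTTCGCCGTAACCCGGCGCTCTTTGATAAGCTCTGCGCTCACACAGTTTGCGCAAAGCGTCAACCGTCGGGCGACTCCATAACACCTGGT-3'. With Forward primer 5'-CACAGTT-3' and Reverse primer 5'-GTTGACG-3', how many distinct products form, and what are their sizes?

The forward primer CACAGTT matches the top strand at positions 21–27, 66–72.
The reverse primer's reverse complement is CGTCAAC, matching at positions 82–88.
Each forward site pairs with the reverse site to give a product ending at position 88: sizes 68, 23 bp.

Two products: 68 bp, 23 bp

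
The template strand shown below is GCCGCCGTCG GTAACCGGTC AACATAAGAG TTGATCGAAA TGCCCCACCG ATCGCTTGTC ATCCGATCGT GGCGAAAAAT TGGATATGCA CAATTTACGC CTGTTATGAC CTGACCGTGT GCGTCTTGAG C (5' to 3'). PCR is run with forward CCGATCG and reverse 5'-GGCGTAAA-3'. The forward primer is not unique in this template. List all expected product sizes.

The forward primer CCGATCG matches the top strand at positions 48–54, 63–69.
The reverse primer's reverse complement is TTTACGCC, matching at positions 94–101.
Each forward site pairs with the reverse site to give a product ending at position 101: sizes 54, 39 bp.

54 bp, 39 bp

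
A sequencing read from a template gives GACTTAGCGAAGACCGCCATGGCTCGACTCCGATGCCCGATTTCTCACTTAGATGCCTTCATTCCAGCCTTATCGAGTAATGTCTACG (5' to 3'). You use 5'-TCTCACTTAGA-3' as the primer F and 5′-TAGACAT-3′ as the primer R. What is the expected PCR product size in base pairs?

44 bp

Forward primer TCTCACTTAGA is found on the top strand at positions 43–53.
The reverse primer's reverse complement is ATGTCTA, which matches the template at positions 80–86.
Product length = (reverse-primer end) − (forward-primer start) + 1 = 86 − 43 + 1 = 44 bp.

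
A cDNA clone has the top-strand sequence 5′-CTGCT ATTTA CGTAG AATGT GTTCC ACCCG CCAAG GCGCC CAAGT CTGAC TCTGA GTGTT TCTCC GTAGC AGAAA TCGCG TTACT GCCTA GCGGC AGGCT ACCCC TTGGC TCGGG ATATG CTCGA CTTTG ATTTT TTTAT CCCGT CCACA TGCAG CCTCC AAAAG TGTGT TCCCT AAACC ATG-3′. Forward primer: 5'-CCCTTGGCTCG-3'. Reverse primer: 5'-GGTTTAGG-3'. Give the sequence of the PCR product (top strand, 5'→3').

Forward primer CCCTTGGCTCG is found on the top strand at positions 103–113.
The reverse primer's reverse complement is CCTAAACC, which matches the template at positions 173–180.
The product is the template from position 103 through 180 (78 bp).

5'-CCCTTGGCTCGGGATATGCTCGACTTTGATTTTTTTATCCCGTCCACATGCAGCCTCCAAAAGTGTGTTCCCTAAACC-3'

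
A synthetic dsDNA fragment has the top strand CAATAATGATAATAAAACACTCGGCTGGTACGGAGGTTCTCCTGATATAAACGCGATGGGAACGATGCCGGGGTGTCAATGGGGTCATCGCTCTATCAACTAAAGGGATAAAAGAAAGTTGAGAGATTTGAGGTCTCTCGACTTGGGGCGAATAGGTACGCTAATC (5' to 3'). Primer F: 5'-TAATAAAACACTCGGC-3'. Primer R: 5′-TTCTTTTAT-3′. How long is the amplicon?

107 bp

Forward primer TAATAAAACACTCGGC is found on the top strand at positions 10–25.
Taking the reverse complement of TTCTTTTAT gives ATAAAAGAA, found at positions 108–116 on the template; the primer anneals here to the top strand with its 3' end pointing upstream.
The product runs from position 10 to position 116, so its length is 116 − 10 + 1 = 107 bp.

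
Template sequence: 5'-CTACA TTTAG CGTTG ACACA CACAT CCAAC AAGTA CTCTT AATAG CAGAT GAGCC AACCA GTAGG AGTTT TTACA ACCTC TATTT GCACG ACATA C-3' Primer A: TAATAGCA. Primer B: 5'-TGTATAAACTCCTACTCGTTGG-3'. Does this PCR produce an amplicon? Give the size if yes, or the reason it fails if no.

Primer B (TGTATAAACTCCTACTCGTTGG) does not match the top strand, and its reverse complement CCAACGAGTAGGAGTTTATACA does not match either.
With no annealing site for primer B, no amplification occurs.

No product — primer B has no binding site in the template.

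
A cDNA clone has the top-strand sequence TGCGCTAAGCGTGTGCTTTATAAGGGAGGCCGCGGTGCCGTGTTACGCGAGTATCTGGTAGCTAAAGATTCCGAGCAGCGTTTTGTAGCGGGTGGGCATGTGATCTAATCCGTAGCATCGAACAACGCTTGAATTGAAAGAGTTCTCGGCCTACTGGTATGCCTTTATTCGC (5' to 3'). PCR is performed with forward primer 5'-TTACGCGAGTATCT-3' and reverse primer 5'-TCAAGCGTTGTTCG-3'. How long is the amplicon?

90 bp

The forward primer matches the template at positions 43–56.
Reverse complement of the reverse primer: CGAACAACGCTTGA. This occurs on the top strand at positions 119–132.
The product runs from position 43 to position 132, so its length is 132 − 43 + 1 = 90 bp.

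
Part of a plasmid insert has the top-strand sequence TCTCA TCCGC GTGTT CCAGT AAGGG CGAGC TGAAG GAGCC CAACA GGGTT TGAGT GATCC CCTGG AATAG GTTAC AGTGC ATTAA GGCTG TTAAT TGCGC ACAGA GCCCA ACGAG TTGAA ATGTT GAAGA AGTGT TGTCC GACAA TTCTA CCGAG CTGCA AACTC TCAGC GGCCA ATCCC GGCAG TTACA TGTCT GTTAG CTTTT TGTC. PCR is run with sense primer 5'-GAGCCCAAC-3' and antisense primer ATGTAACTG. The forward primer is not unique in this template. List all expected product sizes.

The forward primer GAGCCCAAC matches the top strand at positions 36–44, 104–112.
The reverse primer's reverse complement is CAGTTACAT, matching at positions 183–191.
Each forward site pairs with the reverse site to give a product ending at position 191: sizes 156, 88 bp.

156 bp, 88 bp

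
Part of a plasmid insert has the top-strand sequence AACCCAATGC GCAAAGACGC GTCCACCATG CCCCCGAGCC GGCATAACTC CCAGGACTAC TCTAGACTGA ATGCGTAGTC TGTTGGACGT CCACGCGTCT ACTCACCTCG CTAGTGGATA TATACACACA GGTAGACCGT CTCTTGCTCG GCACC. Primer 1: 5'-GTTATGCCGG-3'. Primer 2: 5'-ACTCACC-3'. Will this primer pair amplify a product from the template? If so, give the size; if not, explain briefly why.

Primer 1 (GTTATGCCGG) has reverse complement CCGGCATAAC, which matches the top strand at positions 39–48; primer 1 anneals to the top strand there with its 3' end pointing upstream toward position 39.
Primer 2 (ACTCACC) matches the top strand directly at positions 101–107; it anneals to the bottom strand with its 3' end pointing downstream toward position 107.
The 3' ends diverge (primer 1 extends toward position 1, primer 2 toward position 155), so the primers never converge on a shared product.

No product — the primers' 3' ends point away from each other.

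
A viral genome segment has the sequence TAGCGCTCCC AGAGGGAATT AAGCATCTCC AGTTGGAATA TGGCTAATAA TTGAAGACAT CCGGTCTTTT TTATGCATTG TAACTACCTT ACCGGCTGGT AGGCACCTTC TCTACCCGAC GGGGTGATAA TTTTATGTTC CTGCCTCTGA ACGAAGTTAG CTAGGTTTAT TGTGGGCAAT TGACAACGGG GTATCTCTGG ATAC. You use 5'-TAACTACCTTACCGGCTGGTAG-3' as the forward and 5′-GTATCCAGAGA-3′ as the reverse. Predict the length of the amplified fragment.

Scanning the template, TAACTACCTTACCGGCTGGTAG occurs at positions 81–102; this primer anneals to the bottom strand there with its 3' end pointing downstream.
Reverse complement of the reverse primer: TCTCTGGATAC. This occurs on the top strand at positions 194–204.
Amplicon spans positions 81–204: 124 bp.

124 bp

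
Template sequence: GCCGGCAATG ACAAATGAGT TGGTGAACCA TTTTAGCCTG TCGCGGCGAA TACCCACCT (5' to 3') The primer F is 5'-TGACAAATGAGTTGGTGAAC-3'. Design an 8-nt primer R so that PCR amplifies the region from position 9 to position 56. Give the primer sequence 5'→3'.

The product's 3' end on the top strand is position 56.
The reverse primer anneals to the top strand over positions 49–56, i.e. to AATACCCA.
Its sequence written 5'→3' is the reverse complement: TGGGTATT.

5'-TGGGTATT-3'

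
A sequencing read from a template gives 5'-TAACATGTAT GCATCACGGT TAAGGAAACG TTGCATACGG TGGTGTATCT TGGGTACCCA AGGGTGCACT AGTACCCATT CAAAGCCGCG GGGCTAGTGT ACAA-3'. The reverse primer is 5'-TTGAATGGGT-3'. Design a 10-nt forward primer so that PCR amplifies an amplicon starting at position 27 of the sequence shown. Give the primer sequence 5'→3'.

The reverse primer's reverse complement ACCCATTCAA matches the template at positions 74–83; the product starts at position 27.
The forward primer is identical to the top strand over positions 27–36: AACGTTGCAT.

5'-AACGTTGCAT-3'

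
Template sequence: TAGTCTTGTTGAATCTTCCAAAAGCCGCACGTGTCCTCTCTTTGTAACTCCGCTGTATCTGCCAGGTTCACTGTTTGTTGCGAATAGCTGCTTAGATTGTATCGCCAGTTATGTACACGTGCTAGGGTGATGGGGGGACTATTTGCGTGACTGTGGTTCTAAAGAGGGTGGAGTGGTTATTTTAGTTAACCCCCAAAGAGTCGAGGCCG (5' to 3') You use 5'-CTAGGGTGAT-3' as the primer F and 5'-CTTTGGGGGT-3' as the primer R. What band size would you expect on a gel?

Forward primer CTAGGGTGAT is found on the top strand at positions 122–131.
The reverse primer's reverse complement is ACCCCCAAAG, which matches the template at positions 189–198.
Product length = (reverse-primer end) − (forward-primer start) + 1 = 198 − 122 + 1 = 77 bp.

77 bp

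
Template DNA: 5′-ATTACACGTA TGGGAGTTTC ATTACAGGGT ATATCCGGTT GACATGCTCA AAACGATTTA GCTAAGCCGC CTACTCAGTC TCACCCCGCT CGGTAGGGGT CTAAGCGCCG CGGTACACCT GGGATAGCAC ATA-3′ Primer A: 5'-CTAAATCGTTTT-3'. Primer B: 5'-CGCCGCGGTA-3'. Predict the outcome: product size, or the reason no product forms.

No product — the primers' 3' ends point away from each other.

Primer A (CTAAATCGTTTT) has reverse complement AAAACGATTTAG, which matches the top strand at positions 50–61; primer A anneals to the top strand there with its 3' end pointing upstream toward position 50.
Primer B (CGCCGCGGTA) matches the top strand directly at positions 106–115; it anneals to the bottom strand with its 3' end pointing downstream toward position 115.
The 3' ends diverge (primer A extends toward position 1, primer B toward position 133), so the primers never converge on a shared product.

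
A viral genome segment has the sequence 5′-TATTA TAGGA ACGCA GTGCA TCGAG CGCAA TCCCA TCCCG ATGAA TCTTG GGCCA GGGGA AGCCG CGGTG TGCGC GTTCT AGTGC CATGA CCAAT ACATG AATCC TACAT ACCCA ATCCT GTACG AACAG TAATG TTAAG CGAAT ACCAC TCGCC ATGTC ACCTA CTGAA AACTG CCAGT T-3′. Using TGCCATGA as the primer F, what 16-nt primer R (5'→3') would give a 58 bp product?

5'-CTTAACATTACTGTTC-3'

The forward primer binds at positions 83–90, so a 58 bp product ends at position 83 + 58 − 1 = 140.
The reverse primer anneals to the top strand over positions 125–140, i.e. to GAACAGTAATGTTAAG.
Its sequence written 5'→3' is the reverse complement: CTTAACATTACTGTTC.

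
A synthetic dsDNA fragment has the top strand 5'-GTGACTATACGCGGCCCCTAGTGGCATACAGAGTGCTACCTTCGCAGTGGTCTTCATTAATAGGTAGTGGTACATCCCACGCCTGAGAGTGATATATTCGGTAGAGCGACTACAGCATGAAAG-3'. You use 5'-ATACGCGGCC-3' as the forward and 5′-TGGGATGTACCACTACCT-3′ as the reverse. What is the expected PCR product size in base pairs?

73 bp

The forward primer matches the template at positions 7–16.
Taking the reverse complement of TGGGATGTACCACTACCT gives AGGTAGTGGTACATCCCA, found at positions 62–79 on the template; the primer anneals here to the top strand with its 3' end pointing upstream.
Product length = (reverse-primer end) − (forward-primer start) + 1 = 79 − 7 + 1 = 73 bp.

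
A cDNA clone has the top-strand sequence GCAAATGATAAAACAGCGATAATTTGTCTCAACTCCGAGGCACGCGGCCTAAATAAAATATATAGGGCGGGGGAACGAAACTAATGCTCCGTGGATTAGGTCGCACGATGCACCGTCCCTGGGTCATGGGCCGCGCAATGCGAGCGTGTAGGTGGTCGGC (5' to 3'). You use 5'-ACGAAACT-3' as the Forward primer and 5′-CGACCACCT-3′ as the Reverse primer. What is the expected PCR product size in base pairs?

Scanning the template, ACGAAACT occurs at positions 75–82; this primer anneals to the bottom strand there with its 3' end pointing downstream.
Taking the reverse complement of CGACCACCT gives AGGTGGTCG, found at positions 150–158 on the template; the primer anneals here to the top strand with its 3' end pointing upstream.
The product runs from position 75 to position 158, so its length is 158 − 75 + 1 = 84 bp.

84 bp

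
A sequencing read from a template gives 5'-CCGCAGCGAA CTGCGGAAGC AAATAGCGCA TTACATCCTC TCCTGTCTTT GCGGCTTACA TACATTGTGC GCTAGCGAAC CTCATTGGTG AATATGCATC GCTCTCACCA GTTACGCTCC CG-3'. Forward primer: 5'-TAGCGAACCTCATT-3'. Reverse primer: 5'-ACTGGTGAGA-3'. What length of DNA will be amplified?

The forward primer matches the template at positions 73–86.
Taking the reverse complement of ACTGGTGAGA gives TCTCACCAGT, found at positions 103–112 on the template; the primer anneals here to the top strand with its 3' end pointing upstream.
The product runs from position 73 to position 112, so its length is 112 − 73 + 1 = 40 bp.

40 bp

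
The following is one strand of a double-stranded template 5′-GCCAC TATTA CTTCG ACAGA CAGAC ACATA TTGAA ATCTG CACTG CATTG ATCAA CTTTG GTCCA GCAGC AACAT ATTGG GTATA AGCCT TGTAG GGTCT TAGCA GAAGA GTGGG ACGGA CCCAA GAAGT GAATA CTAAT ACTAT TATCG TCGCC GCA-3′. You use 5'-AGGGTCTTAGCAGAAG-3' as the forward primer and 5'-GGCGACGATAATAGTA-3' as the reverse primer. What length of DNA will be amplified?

Scanning the template, AGGGTCTTAGCAGAAG occurs at positions 94–109; this primer anneals to the bottom strand there with its 3' end pointing downstream.
The reverse primer's reverse complement is TACTATTATCGTCGCC, which matches the template at positions 140–155.
Amplicon spans positions 94–155: 62 bp.

62 bp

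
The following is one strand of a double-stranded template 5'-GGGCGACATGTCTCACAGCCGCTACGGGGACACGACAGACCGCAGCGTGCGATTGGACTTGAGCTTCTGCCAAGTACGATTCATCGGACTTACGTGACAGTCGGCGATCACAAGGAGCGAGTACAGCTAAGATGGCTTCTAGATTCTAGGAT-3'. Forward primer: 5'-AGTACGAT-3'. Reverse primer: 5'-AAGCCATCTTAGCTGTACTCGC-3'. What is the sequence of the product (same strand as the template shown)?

Forward primer AGTACGAT is found on the top strand at positions 73–80.
Taking the reverse complement of AAGCCATCTTAGCTGTACTCGC gives GCGAGTACAGCTAAGATGGCTT, found at positions 117–138 on the template; the primer anneals here to the top strand with its 3' end pointing upstream.
The product is the template from position 73 through 138 (66 bp).

5'-AGTACGATTCATCGGACTTACGTGACAGTCGGCGATCACAAGGAGCGAGTACAGCTAAGATGGCTT-3'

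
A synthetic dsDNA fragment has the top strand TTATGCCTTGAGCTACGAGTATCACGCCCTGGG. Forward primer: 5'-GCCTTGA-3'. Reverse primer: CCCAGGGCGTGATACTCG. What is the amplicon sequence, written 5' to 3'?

Scanning the template, GCCTTGA occurs at positions 5–11; this primer anneals to the bottom strand there with its 3' end pointing downstream.
Reverse complement of the reverse primer: CGAGTATCACGCCCTGGG. This occurs on the top strand at positions 16–33.
The product is the template from position 5 through 33 (29 bp).

5'-GCCTTGAGCTACGAGTATCACGCCCTGGG-3'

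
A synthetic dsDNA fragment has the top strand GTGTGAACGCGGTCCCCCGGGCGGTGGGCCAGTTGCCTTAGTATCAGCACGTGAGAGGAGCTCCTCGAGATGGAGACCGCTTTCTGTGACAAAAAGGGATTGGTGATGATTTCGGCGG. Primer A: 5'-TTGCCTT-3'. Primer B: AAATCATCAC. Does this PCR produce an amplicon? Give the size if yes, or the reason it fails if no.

Primer A (TTGCCTT) matches the top strand at positions 33–39; it acts as a forward primer.
Primer B's reverse complement is GTGATGATTT, matching the top strand at positions 103–112; it acts as a reverse primer.
The 3' ends face each other across positions 33–112, giving an 80 bp product.

Yes — an 80 bp product.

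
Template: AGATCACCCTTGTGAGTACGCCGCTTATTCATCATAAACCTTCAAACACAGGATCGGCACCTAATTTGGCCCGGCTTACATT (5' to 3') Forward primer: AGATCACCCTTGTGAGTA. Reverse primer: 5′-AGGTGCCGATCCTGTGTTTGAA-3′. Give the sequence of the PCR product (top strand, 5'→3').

Scanning the template, AGATCACCCTTGTGAGTA occurs at positions 1–18; this primer anneals to the bottom strand there with its 3' end pointing downstream.
The reverse primer's reverse complement is TTCAAACACAGGATCGGCACCT, which matches the template at positions 41–62.
The product is the template from position 1 through 62 (62 bp).

5'-AGATCACCCTTGTGAGTACGCCGCTTATTCATCATAAACCTTCAAACACAGGATCGGCACCT-3'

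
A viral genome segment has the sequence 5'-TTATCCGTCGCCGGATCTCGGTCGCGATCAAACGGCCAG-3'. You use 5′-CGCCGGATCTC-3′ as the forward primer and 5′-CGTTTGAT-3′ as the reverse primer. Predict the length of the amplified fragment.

26 bp

Scanning the template, CGCCGGATCTC occurs at positions 9–19; this primer anneals to the bottom strand there with its 3' end pointing downstream.
Taking the reverse complement of CGTTTGAT gives ATCAAACG, found at positions 27–34 on the template; the primer anneals here to the top strand with its 3' end pointing upstream.
Amplicon spans positions 9–34: 26 bp.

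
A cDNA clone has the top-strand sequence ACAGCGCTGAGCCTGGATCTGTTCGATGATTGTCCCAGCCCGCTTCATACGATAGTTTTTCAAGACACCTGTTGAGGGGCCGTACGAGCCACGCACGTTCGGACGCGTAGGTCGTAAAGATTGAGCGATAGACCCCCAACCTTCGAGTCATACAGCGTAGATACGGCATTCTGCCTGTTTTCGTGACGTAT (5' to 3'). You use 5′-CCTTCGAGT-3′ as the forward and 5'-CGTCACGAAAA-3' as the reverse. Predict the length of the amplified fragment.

Scanning the template, CCTTCGAGT occurs at positions 140–148; this primer anneals to the bottom strand there with its 3' end pointing downstream.
Reverse complement of the reverse primer: TTTTCGTGACG. This occurs on the top strand at positions 178–188.
The product runs from position 140 to position 188, so its length is 188 − 140 + 1 = 49 bp.

49 bp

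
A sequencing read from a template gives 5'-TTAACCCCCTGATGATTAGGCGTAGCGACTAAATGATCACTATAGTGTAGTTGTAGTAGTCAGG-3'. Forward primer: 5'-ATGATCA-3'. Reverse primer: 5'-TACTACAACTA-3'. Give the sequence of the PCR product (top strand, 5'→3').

5'-ATGATCACTATAGTGTAGTTGTAGTA-3'

Scanning the template, ATGATCA occurs at positions 33–39; this primer anneals to the bottom strand there with its 3' end pointing downstream.
Taking the reverse complement of TACTACAACTA gives TAGTTGTAGTA, found at positions 48–58 on the template; the primer anneals here to the top strand with its 3' end pointing upstream.
The product is the template from position 33 through 58 (26 bp).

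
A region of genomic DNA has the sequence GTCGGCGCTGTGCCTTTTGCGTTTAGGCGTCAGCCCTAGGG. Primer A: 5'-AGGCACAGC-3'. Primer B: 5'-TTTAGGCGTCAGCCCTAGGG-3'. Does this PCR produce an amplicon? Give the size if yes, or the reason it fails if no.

Primer A (AGGCACAGC) has reverse complement GCTGTGCCT, which matches the top strand at positions 7–15; primer A anneals to the top strand there with its 3' end pointing upstream toward position 7.
Primer B (TTTAGGCGTCAGCCCTAGGG) matches the top strand directly at positions 22–41; it anneals to the bottom strand with its 3' end pointing downstream toward position 41.
The 3' ends diverge (primer A extends toward position 1, primer B toward position 41), so the primers never converge on a shared product.

No product — the primers' 3' ends point away from each other.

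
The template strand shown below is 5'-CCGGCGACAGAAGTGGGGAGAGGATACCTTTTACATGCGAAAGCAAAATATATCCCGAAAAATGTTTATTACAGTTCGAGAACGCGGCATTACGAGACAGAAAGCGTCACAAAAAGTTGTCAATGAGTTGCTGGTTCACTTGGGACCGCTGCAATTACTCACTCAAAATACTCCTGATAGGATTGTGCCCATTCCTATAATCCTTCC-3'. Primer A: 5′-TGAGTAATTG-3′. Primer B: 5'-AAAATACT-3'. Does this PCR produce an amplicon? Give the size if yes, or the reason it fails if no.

No product — the primers' 3' ends point away from each other.

Primer A (TGAGTAATTG) has reverse complement CAATTACTCA, which matches the top strand at positions 152–161; primer A anneals to the top strand there with its 3' end pointing upstream toward position 152.
Primer B (AAAATACT) matches the top strand directly at positions 165–172; it anneals to the bottom strand with its 3' end pointing downstream toward position 172.
The 3' ends diverge (primer A extends toward position 1, primer B toward position 207), so the primers never converge on a shared product.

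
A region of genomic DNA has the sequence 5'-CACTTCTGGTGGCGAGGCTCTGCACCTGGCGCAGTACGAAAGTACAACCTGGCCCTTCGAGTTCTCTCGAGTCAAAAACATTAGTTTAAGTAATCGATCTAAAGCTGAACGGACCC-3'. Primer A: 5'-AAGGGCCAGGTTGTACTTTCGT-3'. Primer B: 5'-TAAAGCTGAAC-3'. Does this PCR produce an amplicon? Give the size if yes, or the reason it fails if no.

Primer A (AAGGGCCAGGTTGTACTTTCGT) has reverse complement ACGAAAGTACAACCTGGCCCTT, which matches the top strand at positions 36–57; primer A anneals to the top strand there with its 3' end pointing upstream toward position 36.
Primer B (TAAAGCTGAAC) matches the top strand directly at positions 100–110; it anneals to the bottom strand with its 3' end pointing downstream toward position 110.
The 3' ends diverge (primer A extends toward position 1, primer B toward position 116), so the primers never converge on a shared product.

No product — the primers' 3' ends point away from each other.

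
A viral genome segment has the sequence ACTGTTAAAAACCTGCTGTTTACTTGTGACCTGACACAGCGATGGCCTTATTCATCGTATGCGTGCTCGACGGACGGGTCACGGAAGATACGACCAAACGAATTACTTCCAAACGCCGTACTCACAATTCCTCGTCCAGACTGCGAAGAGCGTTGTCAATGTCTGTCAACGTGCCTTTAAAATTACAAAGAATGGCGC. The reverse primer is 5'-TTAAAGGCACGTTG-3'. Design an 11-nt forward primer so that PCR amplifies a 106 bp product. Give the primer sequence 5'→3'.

5'-CGGGTCACGGA-3'

The reverse primer's reverse complement CAACGTGCCTTTAA matches the template at positions 167–180, so the product ends at position 180.
A 106 bp product then starts at position 180 − 106 + 1 = 75.
The forward primer is identical to the top strand there: CGGGTCACGGA.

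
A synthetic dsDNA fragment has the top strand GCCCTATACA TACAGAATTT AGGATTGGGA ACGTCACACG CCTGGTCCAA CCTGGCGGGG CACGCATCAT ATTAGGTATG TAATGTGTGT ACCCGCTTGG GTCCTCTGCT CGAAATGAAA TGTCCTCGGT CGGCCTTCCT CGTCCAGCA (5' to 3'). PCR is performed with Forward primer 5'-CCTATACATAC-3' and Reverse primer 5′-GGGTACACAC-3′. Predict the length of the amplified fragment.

92 bp

The forward primer matches the template at positions 3–13.
The reverse primer's reverse complement is GTGTGTACCC, which matches the template at positions 85–94.
Amplicon spans positions 3–94: 92 bp.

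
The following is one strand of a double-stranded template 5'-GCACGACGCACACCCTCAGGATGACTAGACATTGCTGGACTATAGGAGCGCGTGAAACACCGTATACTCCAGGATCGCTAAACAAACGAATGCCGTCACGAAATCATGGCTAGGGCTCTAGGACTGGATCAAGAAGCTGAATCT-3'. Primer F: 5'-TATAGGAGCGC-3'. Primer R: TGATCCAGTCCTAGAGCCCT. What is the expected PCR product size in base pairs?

91 bp

Scanning the template, TATAGGAGCGC occurs at positions 41–51; this primer anneals to the bottom strand there with its 3' end pointing downstream.
Taking the reverse complement of TGATCCAGTCCTAGAGCCCT gives AGGGCTCTAGGACTGGATCA, found at positions 112–131 on the template; the primer anneals here to the top strand with its 3' end pointing upstream.
Product length = (reverse-primer end) − (forward-primer start) + 1 = 131 − 41 + 1 = 91 bp.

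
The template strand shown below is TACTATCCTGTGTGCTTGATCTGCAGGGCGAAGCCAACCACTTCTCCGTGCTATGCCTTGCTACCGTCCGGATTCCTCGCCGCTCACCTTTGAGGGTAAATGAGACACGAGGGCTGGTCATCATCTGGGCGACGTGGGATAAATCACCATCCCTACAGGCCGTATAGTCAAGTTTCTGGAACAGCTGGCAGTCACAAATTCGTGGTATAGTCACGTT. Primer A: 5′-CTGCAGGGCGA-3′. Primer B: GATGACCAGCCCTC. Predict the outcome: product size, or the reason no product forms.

Primer A (CTGCAGGGCGA) matches the top strand at positions 21–31; it acts as a forward primer.
Primer B's reverse complement is GAGGGCTGGTCATC, matching the top strand at positions 109–122; it acts as a reverse primer.
The 3' ends face each other across positions 21–122, giving a 102 bp product.

Yes — a 102 bp product.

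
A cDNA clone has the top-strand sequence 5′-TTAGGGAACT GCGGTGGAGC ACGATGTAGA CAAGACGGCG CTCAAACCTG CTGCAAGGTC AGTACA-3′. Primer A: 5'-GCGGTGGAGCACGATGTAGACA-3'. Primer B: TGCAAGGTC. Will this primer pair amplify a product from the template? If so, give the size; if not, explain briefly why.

Primer A (GCGGTGGAGCACGATGTAGACA) matches the top strand at positions 11–32 (3' end points downstream).
Primer B (TGCAAGGTC) also matches the top strand directly, at positions 52–60 — its reverse complement GACCTTGCA is not present.
Both primers anneal to the bottom strand with 3' ends pointing the same way, so neither can prime synthesis back toward the other.

No product — both primers anneal to the same strand and extend in the same direction.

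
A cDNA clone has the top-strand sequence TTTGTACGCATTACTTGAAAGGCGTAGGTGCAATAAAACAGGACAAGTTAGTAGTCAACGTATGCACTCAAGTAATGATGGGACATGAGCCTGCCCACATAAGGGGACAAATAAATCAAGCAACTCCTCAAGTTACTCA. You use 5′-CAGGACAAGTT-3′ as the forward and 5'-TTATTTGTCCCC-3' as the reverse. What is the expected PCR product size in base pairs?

Forward primer CAGGACAAGTT is found on the top strand at positions 39–49.
Reverse complement of the reverse primer: GGGGACAAATAA. This occurs on the top strand at positions 103–114.
The product runs from position 39 to position 114, so its length is 114 − 39 + 1 = 76 bp.

76 bp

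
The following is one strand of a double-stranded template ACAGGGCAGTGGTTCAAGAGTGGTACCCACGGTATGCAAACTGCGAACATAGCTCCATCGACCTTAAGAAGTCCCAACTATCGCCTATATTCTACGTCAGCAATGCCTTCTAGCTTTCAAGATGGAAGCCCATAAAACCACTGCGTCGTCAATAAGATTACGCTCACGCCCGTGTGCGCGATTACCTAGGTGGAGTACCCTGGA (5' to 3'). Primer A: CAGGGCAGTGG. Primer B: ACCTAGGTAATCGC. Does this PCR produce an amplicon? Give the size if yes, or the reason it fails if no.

Primer A (CAGGGCAGTGG) matches the top strand at positions 2–12; it acts as a forward primer.
Primer B's reverse complement is GCGATTACCTAGGT, matching the top strand at positions 178–191; it acts as a reverse primer.
The 3' ends face each other across positions 2–191, giving a 190 bp product.

Yes — a 190 bp product.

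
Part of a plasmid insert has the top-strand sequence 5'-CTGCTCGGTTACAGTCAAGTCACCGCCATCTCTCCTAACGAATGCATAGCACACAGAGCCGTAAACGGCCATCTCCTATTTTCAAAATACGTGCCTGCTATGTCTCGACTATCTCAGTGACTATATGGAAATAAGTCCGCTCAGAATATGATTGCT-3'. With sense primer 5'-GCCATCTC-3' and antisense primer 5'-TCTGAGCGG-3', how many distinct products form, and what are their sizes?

The forward primer GCCATCTC matches the top strand at positions 25–32, 68–75.
The reverse primer's reverse complement is CCGCTCAGA, matching at positions 137–145.
Each forward site pairs with the reverse site to give a product ending at position 145: sizes 121, 78 bp.

Two products: 121 bp, 78 bp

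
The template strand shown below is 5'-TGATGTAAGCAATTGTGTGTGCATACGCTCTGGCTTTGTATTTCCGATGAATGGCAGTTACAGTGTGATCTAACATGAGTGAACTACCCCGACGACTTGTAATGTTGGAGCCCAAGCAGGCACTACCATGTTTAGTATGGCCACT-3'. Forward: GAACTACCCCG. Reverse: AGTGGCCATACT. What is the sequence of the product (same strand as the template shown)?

Forward primer GAACTACCCCG is found on the top strand at positions 81–91.
The reverse primer's reverse complement is AGTATGGCCACT, which matches the template at positions 134–145.
The product is the template from position 81 through 145 (65 bp).

5'-GAACTACCCCGACGACTTGTAATGTTGGAGCCCAAGCAGGCACTACCATGTTTAGTATGGCCACT-3'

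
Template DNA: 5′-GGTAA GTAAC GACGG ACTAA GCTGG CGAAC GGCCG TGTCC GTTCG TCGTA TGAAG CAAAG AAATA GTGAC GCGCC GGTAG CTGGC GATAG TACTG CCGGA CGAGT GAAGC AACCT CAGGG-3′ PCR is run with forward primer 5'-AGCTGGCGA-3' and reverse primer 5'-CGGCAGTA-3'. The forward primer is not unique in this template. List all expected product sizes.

The forward primer AGCTGGCGA matches the top strand at positions 20–28, 79–87.
The reverse primer's reverse complement is TACTGCCG, matching at positions 91–98.
Each forward site pairs with the reverse site to give a product ending at position 98: sizes 79, 20 bp.

79 bp, 20 bp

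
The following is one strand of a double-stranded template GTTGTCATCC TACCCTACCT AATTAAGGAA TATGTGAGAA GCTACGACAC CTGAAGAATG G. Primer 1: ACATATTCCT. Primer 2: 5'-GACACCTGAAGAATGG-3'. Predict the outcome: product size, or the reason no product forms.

No product — the primers' 3' ends point away from each other.

Primer 1 (ACATATTCCT) has reverse complement AGGAATATGT, which matches the top strand at positions 26–35; primer 1 anneals to the top strand there with its 3' end pointing upstream toward position 26.
Primer 2 (GACACCTGAAGAATGG) matches the top strand directly at positions 46–61; it anneals to the bottom strand with its 3' end pointing downstream toward position 61.
The 3' ends diverge (primer 1 extends toward position 1, primer 2 toward position 61), so the primers never converge on a shared product.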